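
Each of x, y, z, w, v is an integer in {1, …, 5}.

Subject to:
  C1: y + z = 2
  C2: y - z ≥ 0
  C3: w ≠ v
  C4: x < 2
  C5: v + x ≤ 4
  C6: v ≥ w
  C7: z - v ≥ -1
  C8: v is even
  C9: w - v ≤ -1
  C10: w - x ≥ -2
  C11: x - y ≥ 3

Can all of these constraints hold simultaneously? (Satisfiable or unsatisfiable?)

Unsatisfiable

Constraints 2, 7, 9, 10, and 11 give x − y ≥ 3, y − z ≥ 0, z − v ≥ -1, v − w ≥ 1, w − x ≥ -2.
Adding all 5 inequalities: the left sides telescope to 0, and the right sides sum to 3 + 0 + (-1) + 1 + (-2) = 1. So 0 ≥ 1, which is false.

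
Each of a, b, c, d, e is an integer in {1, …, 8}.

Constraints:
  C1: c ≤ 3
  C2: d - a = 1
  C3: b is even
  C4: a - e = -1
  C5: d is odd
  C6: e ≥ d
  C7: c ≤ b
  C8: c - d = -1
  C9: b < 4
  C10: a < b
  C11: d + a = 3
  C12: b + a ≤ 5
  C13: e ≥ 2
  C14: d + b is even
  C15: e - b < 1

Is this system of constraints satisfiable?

Unsatisfiable

Constraint 5 makes d odd and constraint 3 makes b even, so d + b must be odd. Constraint 14 says d + b is even — contradiction.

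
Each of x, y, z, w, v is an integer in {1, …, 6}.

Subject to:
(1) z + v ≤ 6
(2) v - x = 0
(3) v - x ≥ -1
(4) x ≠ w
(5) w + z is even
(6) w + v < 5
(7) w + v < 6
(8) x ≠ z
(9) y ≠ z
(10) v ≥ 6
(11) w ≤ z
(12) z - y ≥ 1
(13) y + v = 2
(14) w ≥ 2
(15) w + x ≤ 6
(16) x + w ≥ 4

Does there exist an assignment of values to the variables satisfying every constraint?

From constraints 11 and 14: z ≥ w ≥ 2. From constraint 10: v ≥ 6. Hence z + v ≥ 8. But constraint 1 requires z + v ≤ 6, and 6 < 8. Contradiction.

Unsatisfiable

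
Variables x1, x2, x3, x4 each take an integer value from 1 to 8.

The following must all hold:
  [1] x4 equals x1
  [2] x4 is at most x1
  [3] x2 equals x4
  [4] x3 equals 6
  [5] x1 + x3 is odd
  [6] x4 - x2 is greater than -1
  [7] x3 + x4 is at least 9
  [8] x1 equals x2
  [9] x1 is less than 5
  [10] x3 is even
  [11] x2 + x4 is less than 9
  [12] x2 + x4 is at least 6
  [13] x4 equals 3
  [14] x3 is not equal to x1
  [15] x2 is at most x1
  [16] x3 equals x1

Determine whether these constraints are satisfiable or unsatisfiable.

Unsatisfiable

Constraint 4 fixes x3 = 6 and constraint 13 fixes x4 = 3. Constraints 3, 8, and 16 give x3 = x1 = x2 = x4, so x3 = x4. But 6 ≠ 3 — contradiction.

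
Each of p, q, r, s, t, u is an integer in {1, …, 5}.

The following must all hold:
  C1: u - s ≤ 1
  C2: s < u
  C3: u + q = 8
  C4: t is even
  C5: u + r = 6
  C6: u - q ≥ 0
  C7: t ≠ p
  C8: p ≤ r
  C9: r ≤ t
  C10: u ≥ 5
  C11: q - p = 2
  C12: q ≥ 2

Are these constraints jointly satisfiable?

Satisfiable

Try p = 1, q = 3, r = 1, s = 4, t = 2, u = 5.
Check constraint 1: u - s = 1; constraint 3: u + q = 8. The remaining constraints are straightforward to verify.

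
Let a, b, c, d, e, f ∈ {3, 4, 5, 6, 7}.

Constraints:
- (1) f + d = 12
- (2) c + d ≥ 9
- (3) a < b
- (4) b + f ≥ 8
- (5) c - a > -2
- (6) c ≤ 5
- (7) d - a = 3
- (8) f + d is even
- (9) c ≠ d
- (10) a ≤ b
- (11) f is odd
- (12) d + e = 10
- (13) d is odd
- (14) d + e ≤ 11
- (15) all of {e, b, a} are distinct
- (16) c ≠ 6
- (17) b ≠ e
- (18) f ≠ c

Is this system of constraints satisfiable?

Satisfiable

Try a = 4, b = 5, c = 3, d = 7, e = 3, f = 5.
Check constraint 1: f + d = 12; constraint 2: c + d = 10. The remaining constraints are straightforward to verify.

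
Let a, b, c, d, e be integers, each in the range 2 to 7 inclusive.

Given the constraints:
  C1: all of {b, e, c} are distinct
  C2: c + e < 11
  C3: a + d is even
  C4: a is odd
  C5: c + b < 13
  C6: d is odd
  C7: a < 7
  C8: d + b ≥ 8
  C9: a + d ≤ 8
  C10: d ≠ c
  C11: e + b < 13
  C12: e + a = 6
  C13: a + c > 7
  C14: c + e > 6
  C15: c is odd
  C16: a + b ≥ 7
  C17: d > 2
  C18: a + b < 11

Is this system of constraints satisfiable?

Take a = 3, b = 7, c = 5, d = 3, e = 3. Then constraint 2: c + e = 8; constraint 5: c + b = 12; constraint 8: d + b = 10, and every other listed constraint is also met.

Satisfiable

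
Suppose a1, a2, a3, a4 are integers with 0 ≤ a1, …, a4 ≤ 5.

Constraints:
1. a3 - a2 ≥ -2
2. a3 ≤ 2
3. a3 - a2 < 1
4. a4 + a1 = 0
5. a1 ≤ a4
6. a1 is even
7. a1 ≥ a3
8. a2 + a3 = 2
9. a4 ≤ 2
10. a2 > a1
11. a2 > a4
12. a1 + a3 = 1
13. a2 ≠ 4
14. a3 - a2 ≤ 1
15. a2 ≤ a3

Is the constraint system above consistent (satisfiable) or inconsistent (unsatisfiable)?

Unsatisfiable

Constraints 5, 7, 11, and 15 give a2 ≤ a3, a3 ≤ a1, a1 ≤ a4, a4 < a2. Chaining: a2 ≤ a3 ≤ a1 ≤ a4 < a2, which forces a2 < a2 — impossible.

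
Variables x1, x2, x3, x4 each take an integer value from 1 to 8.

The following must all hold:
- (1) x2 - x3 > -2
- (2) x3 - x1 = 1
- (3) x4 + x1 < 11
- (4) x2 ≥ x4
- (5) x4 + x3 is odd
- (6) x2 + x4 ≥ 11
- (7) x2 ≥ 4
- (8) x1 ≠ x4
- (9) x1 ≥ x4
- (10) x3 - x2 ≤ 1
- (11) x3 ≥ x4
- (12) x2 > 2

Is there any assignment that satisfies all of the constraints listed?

Setting (x1, x2, x3, x4) = (7, 8, 8, 3) satisfies everything: constraint 1: x2 - x3 = 0; constraint 2: x3 - x1 = 1, and the others follow.

Satisfiable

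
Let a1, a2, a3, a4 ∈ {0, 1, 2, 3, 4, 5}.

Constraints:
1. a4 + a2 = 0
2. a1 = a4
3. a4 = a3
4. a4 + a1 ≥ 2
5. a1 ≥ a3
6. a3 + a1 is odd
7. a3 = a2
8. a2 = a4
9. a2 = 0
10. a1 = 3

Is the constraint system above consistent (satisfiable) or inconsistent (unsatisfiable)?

Unsatisfiable

Constraint 10 fixes a1 = 3 and constraint 9 fixes a2 = 0. Constraints 2, 3, and 7 give a1 = a4 = a3 = a2, so a1 = a2. But 3 ≠ 0 — contradiction.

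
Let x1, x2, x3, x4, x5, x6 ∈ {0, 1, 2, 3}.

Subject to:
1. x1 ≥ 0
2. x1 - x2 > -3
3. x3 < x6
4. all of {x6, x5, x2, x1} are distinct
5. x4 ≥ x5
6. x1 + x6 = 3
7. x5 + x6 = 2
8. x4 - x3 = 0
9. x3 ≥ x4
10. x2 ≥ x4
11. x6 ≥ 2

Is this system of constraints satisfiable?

Satisfiable

The assignment x1 = 1, x2 = 3, x3 = 0, x4 = 0, x5 = 0, x6 = 2 works:
  constraint 2 holds since x1 - x2 = -2.
  constraint 6 holds since x1 + x6 = 3.
The rest check out directly.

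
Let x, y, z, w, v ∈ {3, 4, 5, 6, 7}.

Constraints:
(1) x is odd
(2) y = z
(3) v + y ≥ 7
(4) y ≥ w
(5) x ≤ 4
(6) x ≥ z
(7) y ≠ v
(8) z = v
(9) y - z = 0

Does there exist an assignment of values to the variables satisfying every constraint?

From constraints 2 and 8, y = z = v, so y = v. But constraint 7 says y ≠ v. Contradiction.

Unsatisfiable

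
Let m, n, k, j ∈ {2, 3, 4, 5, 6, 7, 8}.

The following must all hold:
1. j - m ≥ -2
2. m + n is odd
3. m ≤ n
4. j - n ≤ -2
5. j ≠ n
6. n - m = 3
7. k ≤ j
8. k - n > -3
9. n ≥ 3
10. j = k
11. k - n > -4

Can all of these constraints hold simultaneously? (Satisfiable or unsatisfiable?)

Satisfiable

Take m = 2, n = 5, k = 3, j = 3. Then constraint 1: j - m = 1; constraint 4: j - n = -2, and every other listed constraint is also met.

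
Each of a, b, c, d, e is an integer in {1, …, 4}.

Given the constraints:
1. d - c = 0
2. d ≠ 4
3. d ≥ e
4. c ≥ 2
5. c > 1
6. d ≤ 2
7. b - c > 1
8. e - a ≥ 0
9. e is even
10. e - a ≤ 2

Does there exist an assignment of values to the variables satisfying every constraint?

Setting (a, b, c, d, e) = (2, 4, 2, 2, 2) satisfies everything: constraint 1: d - c = 0; constraint 7: b - c = 2, and the others follow.

Satisfiable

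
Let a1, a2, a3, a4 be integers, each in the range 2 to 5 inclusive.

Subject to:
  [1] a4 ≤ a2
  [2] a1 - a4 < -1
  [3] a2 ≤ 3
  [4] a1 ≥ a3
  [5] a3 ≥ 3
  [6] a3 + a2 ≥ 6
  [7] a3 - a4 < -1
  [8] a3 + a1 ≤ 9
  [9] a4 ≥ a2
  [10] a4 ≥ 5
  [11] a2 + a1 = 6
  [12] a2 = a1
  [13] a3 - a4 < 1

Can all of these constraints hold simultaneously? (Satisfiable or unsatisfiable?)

From constraints 1 and 10: a2 ≥ a4 ≥ 5. From constraints 4 and 5: a1 ≥ a3 ≥ 3. Hence a2 + a1 ≥ 8. But constraint 11 requires a2 + a1 = 6, and 6 < 8. Contradiction.

Unsatisfiable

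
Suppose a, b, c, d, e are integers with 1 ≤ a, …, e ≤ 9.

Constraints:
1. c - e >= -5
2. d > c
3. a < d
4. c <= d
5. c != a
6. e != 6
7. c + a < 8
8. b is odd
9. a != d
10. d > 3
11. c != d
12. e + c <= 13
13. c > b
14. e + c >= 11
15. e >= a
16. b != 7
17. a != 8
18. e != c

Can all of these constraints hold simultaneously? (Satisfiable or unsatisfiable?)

Satisfiable

Try a = 3, b = 3, c = 4, d = 8, e = 7.
Check constraint 1: c - e = -3; constraint 7: c + a = 7; constraint 12: e + c = 11. The remaining constraints are straightforward to verify.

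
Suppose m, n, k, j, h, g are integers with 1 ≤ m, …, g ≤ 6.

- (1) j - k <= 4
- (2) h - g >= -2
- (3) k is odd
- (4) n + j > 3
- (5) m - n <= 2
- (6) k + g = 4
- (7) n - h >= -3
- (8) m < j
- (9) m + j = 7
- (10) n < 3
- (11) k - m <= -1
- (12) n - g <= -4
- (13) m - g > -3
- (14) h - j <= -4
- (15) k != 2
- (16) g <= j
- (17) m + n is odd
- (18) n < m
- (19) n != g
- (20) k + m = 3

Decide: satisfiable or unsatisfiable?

Unsatisfiable

Constraints 1, 2, 5, 11, 12, and 14 give g − n ≥ 4, n − m ≥ -2, m − k ≥ 1, k − j ≥ -4, j − h ≥ 4, h − g ≥ -2.
Adding all 6 inequalities: the left sides telescope to 0, and the right sides sum to 4 + (-2) + 1 + (-4) + 4 + (-2) = 1. So 0 ≥ 1, which is false.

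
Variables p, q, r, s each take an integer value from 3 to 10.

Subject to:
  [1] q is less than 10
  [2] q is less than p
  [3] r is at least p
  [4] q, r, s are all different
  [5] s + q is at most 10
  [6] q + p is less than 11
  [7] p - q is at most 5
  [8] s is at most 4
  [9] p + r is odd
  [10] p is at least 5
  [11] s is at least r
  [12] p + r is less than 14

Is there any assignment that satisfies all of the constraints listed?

Unsatisfiable

From constraints 3 and 10: r ≥ p and p ≥ 5, so r ≥ 5. From constraints 8 and 11: r ≤ s and s ≤ 4, so r ≤ 4. But 4 < 5, so no value of r works.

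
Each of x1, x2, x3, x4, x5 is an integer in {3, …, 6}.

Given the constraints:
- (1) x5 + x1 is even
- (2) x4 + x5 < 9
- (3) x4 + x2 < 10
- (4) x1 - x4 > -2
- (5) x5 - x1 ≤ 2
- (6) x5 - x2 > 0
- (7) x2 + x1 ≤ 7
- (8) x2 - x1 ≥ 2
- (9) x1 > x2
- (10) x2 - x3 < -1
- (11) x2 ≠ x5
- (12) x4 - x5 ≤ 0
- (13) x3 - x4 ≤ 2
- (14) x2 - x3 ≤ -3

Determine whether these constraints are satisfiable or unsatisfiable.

Unsatisfiable

Constraints 5, 8, 12, 13, and 14 give x2 − x1 ≥ 2, x1 − x5 ≥ -2, x5 − x4 ≥ 0, x4 − x3 ≥ -2, x3 − x2 ≥ 3.
Adding all 5 inequalities: the left sides telescope to 0, and the right sides sum to 2 + (-2) + 0 + (-2) + 3 = 1. So 0 ≥ 1, which is false.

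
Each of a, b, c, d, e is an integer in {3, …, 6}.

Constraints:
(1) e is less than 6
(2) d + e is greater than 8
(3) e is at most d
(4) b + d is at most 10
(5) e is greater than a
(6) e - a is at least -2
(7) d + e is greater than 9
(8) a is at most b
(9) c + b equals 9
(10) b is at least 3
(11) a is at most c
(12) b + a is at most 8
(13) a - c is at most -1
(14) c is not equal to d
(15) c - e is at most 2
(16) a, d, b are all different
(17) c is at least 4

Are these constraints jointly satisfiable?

One satisfying assignment is a = 3, b = 4, c = 5, d = 6, e = 4.
For the less obvious constraints — constraint 2: d + e = 10; constraint 4: b + d = 10; constraint 6: e - a = 1 — and the others hold by inspection.

Satisfiable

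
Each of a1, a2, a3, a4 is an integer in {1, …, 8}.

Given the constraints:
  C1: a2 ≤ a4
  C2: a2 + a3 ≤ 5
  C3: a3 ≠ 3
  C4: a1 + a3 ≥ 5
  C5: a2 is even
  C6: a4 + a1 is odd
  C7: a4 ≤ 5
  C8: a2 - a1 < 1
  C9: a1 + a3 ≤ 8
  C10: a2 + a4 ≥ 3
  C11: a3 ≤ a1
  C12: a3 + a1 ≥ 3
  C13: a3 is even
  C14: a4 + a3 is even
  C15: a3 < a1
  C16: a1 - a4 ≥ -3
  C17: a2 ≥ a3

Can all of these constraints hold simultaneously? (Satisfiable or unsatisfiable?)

Satisfiable

One satisfying assignment is a1 = 3, a2 = 2, a3 = 2, a4 = 4.
For the less obvious constraints — constraint 2: a2 + a3 = 4; constraint 4: a1 + a3 = 5 — and the others hold by inspection.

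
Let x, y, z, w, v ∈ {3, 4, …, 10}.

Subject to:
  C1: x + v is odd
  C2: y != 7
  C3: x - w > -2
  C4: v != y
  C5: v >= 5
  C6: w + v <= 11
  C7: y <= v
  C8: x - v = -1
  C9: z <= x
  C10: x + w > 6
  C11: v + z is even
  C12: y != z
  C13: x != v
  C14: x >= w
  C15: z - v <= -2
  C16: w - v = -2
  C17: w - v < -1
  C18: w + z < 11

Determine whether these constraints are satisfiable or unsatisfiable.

Take x = 5, y = 3, z = 4, w = 4, v = 6. Then constraint 3: x - w = 1; constraint 6: w + v = 10; constraint 8: x - v = -1, and every other listed constraint is also met.

Satisfiable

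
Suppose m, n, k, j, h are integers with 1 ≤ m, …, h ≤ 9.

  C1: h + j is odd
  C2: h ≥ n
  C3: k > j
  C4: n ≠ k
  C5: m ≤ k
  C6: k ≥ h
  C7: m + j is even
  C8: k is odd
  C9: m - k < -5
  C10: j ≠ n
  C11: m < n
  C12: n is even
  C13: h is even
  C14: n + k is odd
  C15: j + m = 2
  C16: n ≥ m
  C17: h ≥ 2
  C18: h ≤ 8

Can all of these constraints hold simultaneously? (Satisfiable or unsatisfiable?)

Try m = 1, n = 2, k = 7, j = 1, h = 2.
Check constraint 1: h + j = 3 is odd; constraint 9: m - k = -6; constraint 15: j + m = 2. The remaining constraints are straightforward to verify.

Satisfiable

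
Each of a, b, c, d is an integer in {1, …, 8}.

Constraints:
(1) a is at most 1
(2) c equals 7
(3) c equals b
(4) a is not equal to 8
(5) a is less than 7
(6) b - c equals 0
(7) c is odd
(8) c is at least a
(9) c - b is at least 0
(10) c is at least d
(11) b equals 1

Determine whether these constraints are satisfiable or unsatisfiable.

Constraint 2 fixes c = 7 and constraint 11 fixes b = 1, but constraint 3 requires c = b. Since 7 ≠ 1, contradiction.

Unsatisfiable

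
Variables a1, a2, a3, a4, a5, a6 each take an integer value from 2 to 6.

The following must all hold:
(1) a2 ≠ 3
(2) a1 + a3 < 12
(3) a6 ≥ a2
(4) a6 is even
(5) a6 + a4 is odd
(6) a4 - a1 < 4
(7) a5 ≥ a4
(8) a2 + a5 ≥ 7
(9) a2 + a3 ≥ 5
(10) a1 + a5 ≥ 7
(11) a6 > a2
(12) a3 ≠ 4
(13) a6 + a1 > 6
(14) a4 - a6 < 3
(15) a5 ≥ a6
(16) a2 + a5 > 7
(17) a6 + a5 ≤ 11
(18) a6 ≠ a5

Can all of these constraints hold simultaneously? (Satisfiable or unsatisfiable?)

Setting (a1, a2, a3, a4, a5, a6) = (4, 2, 6, 5, 6, 4) satisfies everything: constraint 2: a1 + a3 = 10; constraint 6: a4 - a1 = 1; constraint 8: a2 + a5 = 8, and the others follow.

Satisfiable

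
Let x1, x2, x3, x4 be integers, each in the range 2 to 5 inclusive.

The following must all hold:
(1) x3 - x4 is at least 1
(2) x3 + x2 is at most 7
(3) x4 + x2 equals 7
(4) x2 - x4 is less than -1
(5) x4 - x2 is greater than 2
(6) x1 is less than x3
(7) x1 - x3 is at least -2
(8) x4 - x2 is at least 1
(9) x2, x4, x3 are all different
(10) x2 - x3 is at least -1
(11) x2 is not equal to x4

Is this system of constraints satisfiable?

Unsatisfiable

Constraints 1, 8, and 10 give x2 − x3 ≥ -1, x3 − x4 ≥ 1, x4 − x2 ≥ 1.
Adding all 3 inequalities: the left sides telescope to 0, and the right sides sum to (-1) + 1 + 1 = 1. So 0 ≥ 1, which is false.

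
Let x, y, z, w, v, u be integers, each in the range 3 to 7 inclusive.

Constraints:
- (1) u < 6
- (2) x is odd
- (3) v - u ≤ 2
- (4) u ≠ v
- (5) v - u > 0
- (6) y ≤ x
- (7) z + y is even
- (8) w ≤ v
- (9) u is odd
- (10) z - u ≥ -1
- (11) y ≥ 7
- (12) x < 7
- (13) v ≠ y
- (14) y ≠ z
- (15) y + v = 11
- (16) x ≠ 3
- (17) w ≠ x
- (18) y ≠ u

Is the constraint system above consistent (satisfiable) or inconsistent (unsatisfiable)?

Unsatisfiable

From constraints 6 and 11: x ≥ y and y ≥ 7, so x ≥ 7. From constraint 12: x ≤ 6. But 6 < 7, so no value of x works.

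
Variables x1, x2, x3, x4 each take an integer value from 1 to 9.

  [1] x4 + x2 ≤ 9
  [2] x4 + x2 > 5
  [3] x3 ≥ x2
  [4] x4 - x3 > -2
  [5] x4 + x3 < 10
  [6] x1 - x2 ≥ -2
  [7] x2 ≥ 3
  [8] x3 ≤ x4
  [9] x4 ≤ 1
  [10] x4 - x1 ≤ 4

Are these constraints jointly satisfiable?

Unsatisfiable

From constraints 3 and 7: x3 ≥ x2 and x2 ≥ 3, so x3 ≥ 3. From constraints 8 and 9: x3 ≤ x4 and x4 ≤ 1, so x3 ≤ 1. But 1 < 3, so no value of x3 works.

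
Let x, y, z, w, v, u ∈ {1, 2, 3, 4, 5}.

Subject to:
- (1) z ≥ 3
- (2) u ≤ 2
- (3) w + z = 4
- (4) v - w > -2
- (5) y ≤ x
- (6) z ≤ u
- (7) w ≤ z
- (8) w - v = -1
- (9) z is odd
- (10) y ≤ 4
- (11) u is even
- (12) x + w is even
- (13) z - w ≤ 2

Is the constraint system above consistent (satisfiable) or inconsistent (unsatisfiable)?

From constraint 1: z ≥ 3. From constraints 2 and 6: z ≤ u and u ≤ 2, so z ≤ 2. But 2 < 3, so no value of z works.

Unsatisfiable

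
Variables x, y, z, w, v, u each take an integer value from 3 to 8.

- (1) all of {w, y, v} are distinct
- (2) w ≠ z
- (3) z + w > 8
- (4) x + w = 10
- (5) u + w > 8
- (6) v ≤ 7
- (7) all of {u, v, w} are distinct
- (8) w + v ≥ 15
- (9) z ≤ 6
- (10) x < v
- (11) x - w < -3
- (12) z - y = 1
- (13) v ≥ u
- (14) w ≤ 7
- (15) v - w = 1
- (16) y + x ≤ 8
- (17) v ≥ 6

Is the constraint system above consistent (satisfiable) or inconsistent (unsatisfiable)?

From constraint 14: w ≤ 7. From constraint 6: v ≤ 7. Hence w + v ≤ 14. But constraint 8 requires w + v ≥ 15, and 15 > 14. Contradiction.

Unsatisfiable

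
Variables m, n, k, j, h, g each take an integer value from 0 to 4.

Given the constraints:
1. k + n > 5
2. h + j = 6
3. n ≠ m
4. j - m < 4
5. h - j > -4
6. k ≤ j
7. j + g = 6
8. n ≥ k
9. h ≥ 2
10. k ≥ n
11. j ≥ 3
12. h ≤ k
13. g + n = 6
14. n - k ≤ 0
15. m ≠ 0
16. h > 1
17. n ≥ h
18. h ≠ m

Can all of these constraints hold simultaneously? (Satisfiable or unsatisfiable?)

Take m = 1, n = 4, k = 4, j = 4, h = 2, g = 2. Then constraint 1: k + n = 8; constraint 2: h + j = 6; constraint 4: j - m = 3, and every other listed constraint is also met.

Satisfiable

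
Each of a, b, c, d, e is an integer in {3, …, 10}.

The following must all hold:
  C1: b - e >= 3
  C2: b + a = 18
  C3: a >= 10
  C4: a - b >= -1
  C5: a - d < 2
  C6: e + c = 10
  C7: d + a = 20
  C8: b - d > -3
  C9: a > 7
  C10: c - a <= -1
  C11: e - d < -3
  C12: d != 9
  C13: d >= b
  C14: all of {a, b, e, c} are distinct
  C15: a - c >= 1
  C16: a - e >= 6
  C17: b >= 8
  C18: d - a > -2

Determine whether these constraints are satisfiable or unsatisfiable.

One satisfying assignment is a = 10, b = 8, c = 6, d = 10, e = 4.
For the less obvious constraints — constraint 1: b - e = 4; constraint 2: b + a = 18 — and the others hold by inspection.

Satisfiable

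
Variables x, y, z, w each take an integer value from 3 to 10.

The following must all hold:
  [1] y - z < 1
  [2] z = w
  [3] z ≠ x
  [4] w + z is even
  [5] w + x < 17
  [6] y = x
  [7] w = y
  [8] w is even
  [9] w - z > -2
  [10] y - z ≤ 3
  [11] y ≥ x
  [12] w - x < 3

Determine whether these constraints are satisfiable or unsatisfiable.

From constraints 2, 6, and 7, z = w = y = x, so z = x. But constraint 3 says z ≠ x. Contradiction.

Unsatisfiable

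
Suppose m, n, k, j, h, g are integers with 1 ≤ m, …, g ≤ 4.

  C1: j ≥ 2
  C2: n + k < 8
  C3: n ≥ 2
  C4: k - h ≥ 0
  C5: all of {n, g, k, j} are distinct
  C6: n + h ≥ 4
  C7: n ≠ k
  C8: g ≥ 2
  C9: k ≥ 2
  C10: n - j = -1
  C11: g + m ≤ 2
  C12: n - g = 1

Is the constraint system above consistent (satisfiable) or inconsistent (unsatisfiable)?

Constraints 1, 3, 8, and 9 confine each of n, g, k, j to the 3 values {2, …, 4} (the domain already gives each ≤ 4).
Constraint 5 requires all 4 of them to be distinct, but only 3 values are available — impossible by the pigeonhole principle.

Unsatisfiable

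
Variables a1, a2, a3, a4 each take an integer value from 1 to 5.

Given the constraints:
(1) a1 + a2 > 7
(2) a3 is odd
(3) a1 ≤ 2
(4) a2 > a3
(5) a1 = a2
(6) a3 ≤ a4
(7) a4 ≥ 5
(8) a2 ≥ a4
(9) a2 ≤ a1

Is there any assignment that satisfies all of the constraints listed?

From constraints 7 and 8: a2 ≥ a4 and a4 ≥ 5, so a2 ≥ 5. From constraints 3 and 9: a2 ≤ a1 and a1 ≤ 2, so a2 ≤ 2. But 2 < 5, so no value of a2 works.

Unsatisfiable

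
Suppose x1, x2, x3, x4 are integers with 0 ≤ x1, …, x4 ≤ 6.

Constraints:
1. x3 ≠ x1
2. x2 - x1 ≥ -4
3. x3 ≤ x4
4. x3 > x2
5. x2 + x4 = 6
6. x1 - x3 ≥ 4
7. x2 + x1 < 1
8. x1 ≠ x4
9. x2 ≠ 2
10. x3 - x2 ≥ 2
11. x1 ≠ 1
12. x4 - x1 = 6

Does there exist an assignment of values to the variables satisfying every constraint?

Constraints 2, 6, and 10 give x3 − x2 ≥ 2, x2 − x1 ≥ -4, x1 − x3 ≥ 4.
Adding all 3 inequalities: the left sides telescope to 0, and the right sides sum to 2 + (-4) + 4 = 2. So 0 ≥ 2, which is false.

Unsatisfiable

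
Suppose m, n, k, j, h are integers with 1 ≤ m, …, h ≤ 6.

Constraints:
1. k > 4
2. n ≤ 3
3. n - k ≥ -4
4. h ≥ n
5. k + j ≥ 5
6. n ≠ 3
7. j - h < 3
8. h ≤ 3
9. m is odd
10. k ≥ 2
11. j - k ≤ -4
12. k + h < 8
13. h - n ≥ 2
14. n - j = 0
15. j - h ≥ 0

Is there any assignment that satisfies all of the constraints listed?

Constraints 3, 11, 13, and 15 give j − h ≥ 0, h − n ≥ 2, n − k ≥ -4, k − j ≥ 4.
Adding all 4 inequalities: the left sides telescope to 0, and the right sides sum to 0 + 2 + (-4) + 4 = 2. So 0 ≥ 2, which is false.

Unsatisfiable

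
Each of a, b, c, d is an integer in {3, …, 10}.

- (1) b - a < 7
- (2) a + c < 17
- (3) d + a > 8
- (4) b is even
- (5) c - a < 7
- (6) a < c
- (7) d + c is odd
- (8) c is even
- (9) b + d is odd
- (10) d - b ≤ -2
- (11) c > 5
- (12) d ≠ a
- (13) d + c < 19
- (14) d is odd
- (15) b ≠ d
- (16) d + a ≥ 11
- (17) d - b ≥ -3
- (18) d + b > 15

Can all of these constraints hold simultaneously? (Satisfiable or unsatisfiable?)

One satisfying assignment is a = 4, b = 10, c = 10, d = 7.
For the less obvious constraints — constraint 1: b - a = 6; constraint 2: a + c = 14 — and the others hold by inspection.

Satisfiable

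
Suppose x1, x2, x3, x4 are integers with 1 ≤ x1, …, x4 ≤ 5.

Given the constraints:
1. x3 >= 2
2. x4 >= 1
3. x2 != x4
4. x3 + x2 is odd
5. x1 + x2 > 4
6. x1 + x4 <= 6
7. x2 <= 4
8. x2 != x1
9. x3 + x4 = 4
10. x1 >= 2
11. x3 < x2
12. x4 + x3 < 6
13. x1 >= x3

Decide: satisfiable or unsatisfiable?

The assignment x1 = 2, x2 = 3, x3 = 2, x4 = 2 works:
  constraint 5 holds since x1 + x2 = 5.
  constraint 6 holds since x1 + x4 = 4.
The rest check out directly.

Satisfiable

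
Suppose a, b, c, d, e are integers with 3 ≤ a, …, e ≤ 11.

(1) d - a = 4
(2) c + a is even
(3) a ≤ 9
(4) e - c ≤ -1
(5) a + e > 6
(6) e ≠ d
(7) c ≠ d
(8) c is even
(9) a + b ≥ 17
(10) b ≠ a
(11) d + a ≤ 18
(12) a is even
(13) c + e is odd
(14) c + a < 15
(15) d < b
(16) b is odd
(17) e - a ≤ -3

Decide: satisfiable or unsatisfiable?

Satisfiable

Take a = 6, b = 11, c = 6, d = 10, e = 3. Then constraint 1: d - a = 4; constraint 4: e - c = -3, and every other listed constraint is also met.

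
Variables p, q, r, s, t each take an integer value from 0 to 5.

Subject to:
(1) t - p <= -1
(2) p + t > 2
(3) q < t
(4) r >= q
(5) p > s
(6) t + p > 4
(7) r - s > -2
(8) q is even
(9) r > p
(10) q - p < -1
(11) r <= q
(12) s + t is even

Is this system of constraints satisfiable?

Unsatisfiable

Constraints 1, 3, 9, and 11 give q < t, t < p, p < r, r ≤ q. Chaining: q < t < p < r ≤ q, which forces q < q — impossible.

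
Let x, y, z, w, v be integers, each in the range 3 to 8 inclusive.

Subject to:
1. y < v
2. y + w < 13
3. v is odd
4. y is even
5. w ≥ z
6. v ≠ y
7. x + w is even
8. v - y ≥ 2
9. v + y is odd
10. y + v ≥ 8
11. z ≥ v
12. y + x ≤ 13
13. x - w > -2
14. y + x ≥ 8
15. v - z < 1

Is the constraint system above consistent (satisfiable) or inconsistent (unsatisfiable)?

Try x = 7, y = 4, z = 7, w = 7, v = 7.
Check constraint 2: y + w = 11; constraint 8: v - y = 3; constraint 10: y + v = 11. The remaining constraints are straightforward to verify.

Satisfiable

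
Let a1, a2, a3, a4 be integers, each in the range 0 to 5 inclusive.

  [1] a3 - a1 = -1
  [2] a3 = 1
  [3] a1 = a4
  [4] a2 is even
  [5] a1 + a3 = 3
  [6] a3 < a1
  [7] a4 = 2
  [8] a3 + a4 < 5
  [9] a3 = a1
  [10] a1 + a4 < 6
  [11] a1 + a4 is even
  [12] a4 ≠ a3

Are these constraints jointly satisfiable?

Constraint 2 fixes a3 = 1 and constraint 7 fixes a4 = 2. Constraints 3 and 9 give a3 = a1 = a4, so a3 = a4. But 1 ≠ 2 — contradiction.

Unsatisfiable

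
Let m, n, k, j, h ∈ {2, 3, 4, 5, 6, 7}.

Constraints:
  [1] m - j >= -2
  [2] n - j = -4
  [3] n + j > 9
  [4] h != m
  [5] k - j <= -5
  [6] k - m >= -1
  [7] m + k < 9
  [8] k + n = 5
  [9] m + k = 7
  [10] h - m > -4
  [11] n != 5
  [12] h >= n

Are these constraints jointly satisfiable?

Constraints 1, 5, and 6 give k − m ≥ -1, m − j ≥ -2, j − k ≥ 5.
Adding all 3 inequalities: the left sides telescope to 0, and the right sides sum to (-1) + (-2) + 5 = 2. So 0 ≥ 2, which is false.

Unsatisfiable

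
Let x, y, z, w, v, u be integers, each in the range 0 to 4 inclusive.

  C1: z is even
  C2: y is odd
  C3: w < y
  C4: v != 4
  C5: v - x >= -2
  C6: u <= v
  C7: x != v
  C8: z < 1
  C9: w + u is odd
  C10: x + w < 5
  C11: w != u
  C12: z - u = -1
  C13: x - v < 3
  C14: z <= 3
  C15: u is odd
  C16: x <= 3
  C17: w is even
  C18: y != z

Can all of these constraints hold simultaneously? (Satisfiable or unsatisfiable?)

The assignment x = 3, y = 1, z = 0, w = 0, v = 1, u = 1 works:
  constraint 5 holds since v - x = -2.
  constraint 10 holds since x + w = 3.
The rest check out directly.

Satisfiable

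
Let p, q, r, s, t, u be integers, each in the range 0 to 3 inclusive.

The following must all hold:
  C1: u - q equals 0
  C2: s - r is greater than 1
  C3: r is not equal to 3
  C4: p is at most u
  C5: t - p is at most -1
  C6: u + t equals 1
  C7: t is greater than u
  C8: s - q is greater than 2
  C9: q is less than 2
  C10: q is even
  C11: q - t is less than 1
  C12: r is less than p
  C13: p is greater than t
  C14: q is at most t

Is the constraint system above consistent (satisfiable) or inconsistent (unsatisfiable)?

Constraints 4, 7, and 13 give t < p, p ≤ u, u < t. Chaining: t < p ≤ u < t, which forces t < t — impossible.

Unsatisfiable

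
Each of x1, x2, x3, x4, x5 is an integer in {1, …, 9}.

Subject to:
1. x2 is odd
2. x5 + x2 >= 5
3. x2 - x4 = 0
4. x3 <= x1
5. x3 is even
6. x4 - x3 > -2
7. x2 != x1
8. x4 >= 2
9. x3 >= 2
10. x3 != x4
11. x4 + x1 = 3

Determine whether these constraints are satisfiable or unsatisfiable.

Unsatisfiable

From constraint 8: x4 ≥ 2. From constraints 4 and 9: x1 ≥ x3 ≥ 2. Hence x4 + x1 ≥ 4. But constraint 11 requires x4 + x1 = 3, and 3 < 4. Contradiction.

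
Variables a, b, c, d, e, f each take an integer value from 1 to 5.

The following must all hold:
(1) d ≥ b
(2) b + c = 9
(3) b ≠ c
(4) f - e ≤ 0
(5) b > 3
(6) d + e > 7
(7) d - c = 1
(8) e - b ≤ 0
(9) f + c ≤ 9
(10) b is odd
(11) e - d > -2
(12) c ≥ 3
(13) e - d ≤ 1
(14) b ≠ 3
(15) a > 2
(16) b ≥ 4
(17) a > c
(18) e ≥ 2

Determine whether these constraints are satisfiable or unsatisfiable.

Setting (a, b, c, d, e, f) = (5, 5, 4, 5, 5, 5) satisfies everything: constraint 2: b + c = 9; constraint 4: f - e = 0; constraint 6: d + e = 10, and the others follow.

Satisfiable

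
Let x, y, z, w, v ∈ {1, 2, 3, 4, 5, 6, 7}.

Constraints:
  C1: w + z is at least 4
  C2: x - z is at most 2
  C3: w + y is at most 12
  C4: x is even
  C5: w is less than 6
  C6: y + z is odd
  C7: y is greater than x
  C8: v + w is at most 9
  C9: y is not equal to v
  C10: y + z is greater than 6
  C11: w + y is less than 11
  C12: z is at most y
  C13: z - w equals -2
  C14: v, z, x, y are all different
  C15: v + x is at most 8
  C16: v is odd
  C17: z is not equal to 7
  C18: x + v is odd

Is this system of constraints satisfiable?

One satisfying assignment is x = 4, y = 5, z = 2, w = 4, v = 3.
For the less obvious constraints — constraint 1: w + z = 6; constraint 2: x - z = 2 — and the others hold by inspection.

Satisfiable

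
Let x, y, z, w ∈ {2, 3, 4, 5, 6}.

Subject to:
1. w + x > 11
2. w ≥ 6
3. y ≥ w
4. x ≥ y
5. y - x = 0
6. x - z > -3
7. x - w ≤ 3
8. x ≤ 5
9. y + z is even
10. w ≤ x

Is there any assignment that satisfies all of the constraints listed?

Unsatisfiable

From constraints 2 and 3: y ≥ w and w ≥ 6, so y ≥ 6. From constraints 4 and 8: y ≤ x and x ≤ 5, so y ≤ 5. But 5 < 6, so no value of y works.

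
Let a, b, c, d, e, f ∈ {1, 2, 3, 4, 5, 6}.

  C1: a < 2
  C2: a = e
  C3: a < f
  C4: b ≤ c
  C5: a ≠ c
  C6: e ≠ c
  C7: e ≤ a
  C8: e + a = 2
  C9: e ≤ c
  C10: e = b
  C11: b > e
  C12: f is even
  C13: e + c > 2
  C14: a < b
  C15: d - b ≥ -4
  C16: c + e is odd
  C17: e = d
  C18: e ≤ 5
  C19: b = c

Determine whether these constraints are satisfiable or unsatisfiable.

From constraints 2, 10, and 19, a = e = b = c, so a = c. But constraint 5 says a ≠ c. Contradiction.

Unsatisfiable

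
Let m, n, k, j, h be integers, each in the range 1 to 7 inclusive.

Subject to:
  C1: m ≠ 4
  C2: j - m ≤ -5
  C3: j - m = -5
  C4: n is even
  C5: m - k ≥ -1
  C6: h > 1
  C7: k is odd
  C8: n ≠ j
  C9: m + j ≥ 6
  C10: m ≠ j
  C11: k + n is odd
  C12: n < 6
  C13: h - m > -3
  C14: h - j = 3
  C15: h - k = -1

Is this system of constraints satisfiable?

The assignment m = 6, n = 4, k = 5, j = 1, h = 4 works:
  constraint 2 holds since j - m = -5.
  constraint 3 holds since j - m = -5.
  constraint 5 holds since m - k = 1.
The rest check out directly.

Satisfiable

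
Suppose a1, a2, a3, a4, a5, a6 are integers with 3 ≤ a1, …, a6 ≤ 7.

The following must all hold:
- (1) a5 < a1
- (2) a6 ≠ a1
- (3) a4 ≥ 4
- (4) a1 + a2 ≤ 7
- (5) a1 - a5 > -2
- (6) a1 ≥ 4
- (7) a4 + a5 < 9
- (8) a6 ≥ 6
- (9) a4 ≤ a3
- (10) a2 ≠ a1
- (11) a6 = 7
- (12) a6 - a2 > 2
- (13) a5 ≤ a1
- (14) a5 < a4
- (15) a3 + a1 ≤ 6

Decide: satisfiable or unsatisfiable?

From constraints 3 and 9: a3 ≥ a4 ≥ 4. From constraint 6: a1 ≥ 4. Hence a3 + a1 ≥ 8. But constraint 15 requires a3 + a1 ≤ 6, and 6 < 8. Contradiction.

Unsatisfiable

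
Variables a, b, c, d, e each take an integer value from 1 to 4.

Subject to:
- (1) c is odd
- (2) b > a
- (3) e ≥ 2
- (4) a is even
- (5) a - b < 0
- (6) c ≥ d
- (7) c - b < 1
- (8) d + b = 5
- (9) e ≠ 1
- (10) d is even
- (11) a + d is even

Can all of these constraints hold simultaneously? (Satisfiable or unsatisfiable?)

Satisfiable

The assignment a = 2, b = 3, c = 3, d = 2, e = 2 works:
  constraint 5 holds since a - b = -1.
  constraint 7 holds since c - b = 0.
  constraint 8 holds since d + b = 5.
The rest check out directly.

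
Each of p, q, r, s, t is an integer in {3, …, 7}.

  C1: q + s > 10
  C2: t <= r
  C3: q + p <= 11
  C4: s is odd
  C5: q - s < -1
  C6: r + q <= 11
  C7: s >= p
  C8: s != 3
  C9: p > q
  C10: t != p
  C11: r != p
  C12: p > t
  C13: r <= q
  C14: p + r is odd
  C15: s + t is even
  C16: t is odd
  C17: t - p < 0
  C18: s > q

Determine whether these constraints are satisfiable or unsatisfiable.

Take p = 5, q = 4, r = 4, s = 7, t = 3. Then constraint 1: q + s = 11; constraint 3: q + p = 9; constraint 5: q - s = -3, and every other listed constraint is also met.

Satisfiable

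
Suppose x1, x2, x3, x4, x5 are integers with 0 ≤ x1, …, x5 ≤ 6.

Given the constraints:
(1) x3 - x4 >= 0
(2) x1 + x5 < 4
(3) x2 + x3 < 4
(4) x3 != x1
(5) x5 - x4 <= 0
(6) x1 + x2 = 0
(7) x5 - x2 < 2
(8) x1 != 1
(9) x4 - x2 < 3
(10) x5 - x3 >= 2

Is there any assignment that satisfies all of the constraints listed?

Constraints 1, 5, and 10 give x3 − x4 ≥ 0, x4 − x5 ≥ 0, x5 − x3 ≥ 2.
Adding all 3 inequalities: the left sides telescope to 0, and the right sides sum to 0 + 0 + 2 = 2. So 0 ≥ 2, which is false.

Unsatisfiable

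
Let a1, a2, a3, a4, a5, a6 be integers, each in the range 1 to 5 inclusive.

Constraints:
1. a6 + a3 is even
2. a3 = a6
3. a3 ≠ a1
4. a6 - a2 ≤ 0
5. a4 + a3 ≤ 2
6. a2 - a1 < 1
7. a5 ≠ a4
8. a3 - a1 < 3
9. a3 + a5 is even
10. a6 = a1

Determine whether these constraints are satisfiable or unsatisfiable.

Unsatisfiable

From constraints 2 and 10, a3 = a6 = a1, so a3 = a1. But constraint 3 says a3 ≠ a1. Contradiction.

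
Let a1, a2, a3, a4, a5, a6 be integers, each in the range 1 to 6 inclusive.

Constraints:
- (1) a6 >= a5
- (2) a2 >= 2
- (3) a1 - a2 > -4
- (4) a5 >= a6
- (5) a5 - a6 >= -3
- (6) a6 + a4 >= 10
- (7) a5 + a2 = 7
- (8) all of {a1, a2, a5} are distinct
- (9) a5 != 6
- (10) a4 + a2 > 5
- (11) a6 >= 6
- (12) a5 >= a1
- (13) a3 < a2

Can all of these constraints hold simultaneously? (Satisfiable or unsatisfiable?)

Unsatisfiable

From constraints 4 and 11: a5 ≥ a6 ≥ 6. From constraint 2: a2 ≥ 2. Hence a5 + a2 ≥ 8. But constraint 7 requires a5 + a2 = 7, and 7 < 8. Contradiction.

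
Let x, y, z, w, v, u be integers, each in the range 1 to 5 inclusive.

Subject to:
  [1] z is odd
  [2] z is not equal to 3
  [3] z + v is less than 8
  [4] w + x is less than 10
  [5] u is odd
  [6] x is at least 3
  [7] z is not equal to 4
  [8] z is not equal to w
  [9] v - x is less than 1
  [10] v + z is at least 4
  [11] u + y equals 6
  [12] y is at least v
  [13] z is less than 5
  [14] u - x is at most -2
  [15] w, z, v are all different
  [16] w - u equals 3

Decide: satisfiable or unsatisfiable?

Satisfiable

One satisfying assignment is x = 5, y = 5, z = 1, w = 4, v = 5, u = 1.
For the less obvious constraints — constraint 3: z + v = 6; constraint 4: w + x = 9; constraint 9: v - x = 0 — and the others hold by inspection.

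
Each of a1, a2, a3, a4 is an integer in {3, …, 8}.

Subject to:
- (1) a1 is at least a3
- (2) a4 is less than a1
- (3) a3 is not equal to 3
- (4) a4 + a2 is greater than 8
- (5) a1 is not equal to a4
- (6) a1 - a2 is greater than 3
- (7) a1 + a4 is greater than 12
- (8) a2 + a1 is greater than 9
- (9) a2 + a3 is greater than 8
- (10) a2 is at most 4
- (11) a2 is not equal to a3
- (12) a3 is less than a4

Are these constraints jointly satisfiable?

Setting (a1, a2, a3, a4) = (8, 3, 6, 7) satisfies everything: constraint 4: a4 + a2 = 10; constraint 6: a1 - a2 = 5, and the others follow.

Satisfiable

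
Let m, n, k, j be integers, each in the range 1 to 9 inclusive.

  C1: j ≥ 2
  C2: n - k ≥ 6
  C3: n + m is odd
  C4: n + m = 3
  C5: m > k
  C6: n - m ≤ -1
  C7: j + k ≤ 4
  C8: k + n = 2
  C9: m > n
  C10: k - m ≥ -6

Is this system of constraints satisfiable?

Constraints 2, 6, and 10 give k − m ≥ -6, m − n ≥ 1, n − k ≥ 6.
Adding all 3 inequalities: the left sides telescope to 0, and the right sides sum to (-6) + 1 + 6 = 1. So 0 ≥ 1, which is false.

Unsatisfiable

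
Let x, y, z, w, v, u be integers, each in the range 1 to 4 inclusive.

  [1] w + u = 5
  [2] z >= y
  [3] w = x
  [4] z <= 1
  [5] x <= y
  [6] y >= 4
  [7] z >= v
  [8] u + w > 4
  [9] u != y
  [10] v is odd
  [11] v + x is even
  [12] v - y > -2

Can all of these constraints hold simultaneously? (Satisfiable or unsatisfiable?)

From constraints 2 and 6: z ≥ y and y ≥ 4, so z ≥ 4. From constraint 4: z ≤ 1. But 1 < 4, so no value of z works.

Unsatisfiable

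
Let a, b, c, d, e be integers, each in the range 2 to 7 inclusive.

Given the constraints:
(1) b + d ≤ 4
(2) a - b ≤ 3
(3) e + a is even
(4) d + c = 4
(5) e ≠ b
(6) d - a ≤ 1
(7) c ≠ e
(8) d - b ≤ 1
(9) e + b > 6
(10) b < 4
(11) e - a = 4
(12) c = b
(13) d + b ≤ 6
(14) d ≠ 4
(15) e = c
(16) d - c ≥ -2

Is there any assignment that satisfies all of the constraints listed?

From constraints 12 and 15, e = c = b, so e = b. But constraint 5 says e ≠ b. Contradiction.

Unsatisfiable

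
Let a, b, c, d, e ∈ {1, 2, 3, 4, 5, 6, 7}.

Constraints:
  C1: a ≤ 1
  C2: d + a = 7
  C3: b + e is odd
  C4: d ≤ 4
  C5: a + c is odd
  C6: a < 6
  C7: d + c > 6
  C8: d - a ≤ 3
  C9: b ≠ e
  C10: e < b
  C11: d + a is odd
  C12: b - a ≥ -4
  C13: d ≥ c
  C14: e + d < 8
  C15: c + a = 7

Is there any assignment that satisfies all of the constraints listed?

Unsatisfiable

From constraints 4 and 13: c ≤ d ≤ 4. From constraint 1: a ≤ 1. Hence c + a ≤ 5. But constraint 15 requires c + a = 7, and 7 > 5. Contradiction.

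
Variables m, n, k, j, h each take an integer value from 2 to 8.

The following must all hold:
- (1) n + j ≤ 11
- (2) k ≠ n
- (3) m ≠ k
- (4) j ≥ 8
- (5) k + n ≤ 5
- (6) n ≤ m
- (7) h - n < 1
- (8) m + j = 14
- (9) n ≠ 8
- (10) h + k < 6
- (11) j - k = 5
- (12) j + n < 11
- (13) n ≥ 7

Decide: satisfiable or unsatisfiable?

From constraints 6 and 13: m ≥ n ≥ 7. From constraint 4: j ≥ 8. Hence m + j ≥ 15. But constraint 8 requires m + j = 14, and 14 < 15. Contradiction.

Unsatisfiable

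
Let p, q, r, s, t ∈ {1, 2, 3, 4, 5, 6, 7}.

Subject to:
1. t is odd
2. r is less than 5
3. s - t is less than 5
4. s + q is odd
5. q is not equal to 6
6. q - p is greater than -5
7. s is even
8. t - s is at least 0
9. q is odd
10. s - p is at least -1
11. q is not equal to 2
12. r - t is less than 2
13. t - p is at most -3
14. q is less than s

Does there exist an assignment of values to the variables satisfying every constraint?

Constraints 8, 10, and 13 give p − t ≥ 3, t − s ≥ 0, s − p ≥ -1.
Adding all 3 inequalities: the left sides telescope to 0, and the right sides sum to 3 + 0 + (-1) = 2. So 0 ≥ 2, which is false.

Unsatisfiable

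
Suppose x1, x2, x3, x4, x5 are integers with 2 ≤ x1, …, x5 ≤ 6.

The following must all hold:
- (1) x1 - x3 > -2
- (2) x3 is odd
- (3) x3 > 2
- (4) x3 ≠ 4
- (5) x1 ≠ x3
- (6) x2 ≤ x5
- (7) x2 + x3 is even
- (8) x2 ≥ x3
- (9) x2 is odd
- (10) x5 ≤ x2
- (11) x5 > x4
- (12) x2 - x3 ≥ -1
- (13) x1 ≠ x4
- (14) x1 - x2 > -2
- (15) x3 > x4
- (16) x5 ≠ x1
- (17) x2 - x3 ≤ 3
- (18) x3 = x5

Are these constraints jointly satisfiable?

One satisfying assignment is x1 = 4, x2 = 3, x3 = 3, x4 = 2, x5 = 3.
For the less obvious constraints — constraint 1: x1 - x3 = 1; constraint 12: x2 - x3 = 0 — and the others hold by inspection.

Satisfiable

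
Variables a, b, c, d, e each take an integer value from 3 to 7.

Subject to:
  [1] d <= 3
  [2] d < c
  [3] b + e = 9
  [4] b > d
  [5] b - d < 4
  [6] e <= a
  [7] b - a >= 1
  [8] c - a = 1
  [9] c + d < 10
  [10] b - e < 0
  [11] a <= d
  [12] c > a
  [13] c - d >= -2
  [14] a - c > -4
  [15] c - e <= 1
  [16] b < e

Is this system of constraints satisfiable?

Unsatisfiable

Constraints 4, 6, 11, and 16 give a ≤ d, d < b, b < e, e ≤ a. Chaining: a ≤ d < b < e ≤ a, which forces a < a — impossible.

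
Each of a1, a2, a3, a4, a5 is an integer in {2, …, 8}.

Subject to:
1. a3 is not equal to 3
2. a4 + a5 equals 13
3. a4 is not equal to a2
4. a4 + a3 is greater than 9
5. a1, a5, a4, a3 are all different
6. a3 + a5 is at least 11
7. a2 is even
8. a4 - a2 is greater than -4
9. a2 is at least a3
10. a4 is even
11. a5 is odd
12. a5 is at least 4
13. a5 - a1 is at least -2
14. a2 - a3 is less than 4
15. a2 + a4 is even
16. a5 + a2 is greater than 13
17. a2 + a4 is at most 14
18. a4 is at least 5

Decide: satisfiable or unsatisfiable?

Satisfiable

The assignment a1 = 8, a2 = 8, a3 = 5, a4 = 6, a5 = 7 works:
  constraint 2 holds since a4 + a5 = 13.
  constraint 4 holds since a4 + a3 = 11.
  constraint 6 holds since a3 + a5 = 12.
The rest check out directly.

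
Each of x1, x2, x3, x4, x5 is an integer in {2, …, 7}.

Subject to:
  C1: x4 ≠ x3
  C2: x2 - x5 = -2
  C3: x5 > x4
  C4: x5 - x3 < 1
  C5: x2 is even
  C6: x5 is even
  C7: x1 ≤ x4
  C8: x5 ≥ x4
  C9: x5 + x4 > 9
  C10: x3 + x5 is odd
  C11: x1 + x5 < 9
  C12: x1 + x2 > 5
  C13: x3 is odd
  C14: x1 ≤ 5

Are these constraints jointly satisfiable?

Satisfiable

One satisfying assignment is x1 = 2, x2 = 4, x3 = 7, x4 = 4, x5 = 6.
For the less obvious constraints — constraint 2: x2 - x5 = -2; constraint 4: x5 - x3 = -1; constraint 9: x5 + x4 = 10 — and the others hold by inspection.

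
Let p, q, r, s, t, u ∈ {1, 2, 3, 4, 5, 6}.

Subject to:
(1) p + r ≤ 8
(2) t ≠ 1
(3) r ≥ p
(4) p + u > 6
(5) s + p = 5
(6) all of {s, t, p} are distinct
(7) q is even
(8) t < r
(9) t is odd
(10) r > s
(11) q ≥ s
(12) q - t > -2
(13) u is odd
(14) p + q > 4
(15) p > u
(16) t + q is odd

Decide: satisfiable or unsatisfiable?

Satisfiable

The assignment p = 4, q = 2, r = 4, s = 1, t = 3, u = 3 works:
  constraint 1 holds since p + r = 8.
  constraint 4 holds since p + u = 7.
The rest check out directly.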